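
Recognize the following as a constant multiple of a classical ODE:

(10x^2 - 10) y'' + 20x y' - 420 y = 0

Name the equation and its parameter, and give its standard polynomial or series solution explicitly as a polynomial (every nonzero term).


All three coefficients share the factor -10; dividing through by -10 gives  (1 - x^2) y'' - 2x y' + 42 y = 0.
This matches the Legendre equation (1 - x^2) y'' - 2x y' + n(n+1) y = 0 (note the -2x y' term) with n(n+1) = 42, so n = 6; the polynomial solution is P_6(x).
With y = sum_k a_k x^k, matching x^k gives (k+2)(k+1) a_{k+2} = [k(k+1) - n(n+1)] a_k = (k - 6)(k + 7) a_k. The right side vanishes at k = 6, so the series with the parity of 6 terminates at degree 6.
Standard normalization (P_n(1) = 1): leading coefficient (2n)!/(2^n (n!)^2) = 479001600/(64*518400) = 231/16, so a_6 = 231/16. Work downward with a_k = (k+1)(k+2) a_{k+2} / ((k - 6)(k + 7)):
  a_4 = (5)(6)(231/16) / ((4 - 6)(4 + 7)) = (3465/8)/(-22) = -315/16
  a_2 = (3)(4)(-315/16) / ((2 - 6)(2 + 7)) = (-945/4)/(-36) = 105/16
  a_0 = (1)(2)(105/16) / ((0 - 6)(0 + 7)) = (105/8)/(-42) = -5/16
Hence P_6(x) = 231 x^6/16 - 315 x^4/16 + 105 x^2/16 - 5/16.

P_6(x); series = 231 x^6/16 - 315 x^4/16 + 105 x^2/16 - 5/16


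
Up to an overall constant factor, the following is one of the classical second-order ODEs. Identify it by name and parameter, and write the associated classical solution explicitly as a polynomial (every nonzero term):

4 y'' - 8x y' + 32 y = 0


All three coefficients share the factor 4; dividing through by 4 gives  y'' - 2x y' + 8 y = 0.
This matches the Hermite equation y'' - 2x y' + 2n y = 0 with 2n = 8, so n = 4; the polynomial solution is H_4(x).
With y = sum_k a_k x^k, matching x^k gives (k+2)(k+1) a_{k+2} = 2(k - n) a_k = 2(k - 4) a_k. The right side vanishes at k = 4, so the series with the parity of 4 terminates at degree 4.
Standard normalization: leading coefficient of H_n is 2^n, so a_4 = 2^4 = 16. Work downward with a_k = (k+1)(k+2) a_{k+2} / (2(k - n)):
  a_2 = (3)(4)(16) / (2(2 - 4)) = 192/(-4) = -48
  a_0 = (1)(2)(-48) / (2(0 - 4)) = -96/(-8) = 12
Hence H_4(x) = 16 x^4 - 48 x^2 + 12.

H_4(x); series = 16 x^4 - 48 x^2 + 12


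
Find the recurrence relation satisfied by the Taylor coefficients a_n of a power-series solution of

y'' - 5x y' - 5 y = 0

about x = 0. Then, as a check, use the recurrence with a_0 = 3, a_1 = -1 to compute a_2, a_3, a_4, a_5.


Substitute y = sum_n a_n x^n.
y''(x) has coefficient (n+2)(n+1) a_{n+2} at x^n;
-5 x y'(x) has coefficient -5 n a_n at x^n (shift);
-5 y(x) has coefficient -5 a_n at x^n.
Matching x^n: (n+2)(n+1) a_{n+2} + (-5n - 5) a_n = 0.
Thus a_{n+2} = (5n + 5) / ((n+1)(n+2)) * a_n.

Check with a_0 = 3, a_1 = -1 (apply the recurrence for n = 0, 1, 2, 3): a_0 = 3, a_1 = -1, a_2 = 15/2, a_3 = -5/3, a_4 = 75/8, a_5 = -5/3.

a_(n+2) = (5n + 5) / ((n+1)(n+2)) * a_n; check: a_0 = 3, a_1 = -1, a_2 = 15/2, a_3 = -5/3, a_4 = 75/8, a_5 = -5/3


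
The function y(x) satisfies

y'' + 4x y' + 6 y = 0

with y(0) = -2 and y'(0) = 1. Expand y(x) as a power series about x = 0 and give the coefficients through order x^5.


Ansatz: y(x) = sum_{n>=0} a_n x^n, so y'(x) = sum_{n>=1} n a_n x^(n-1) and y''(x) = sum_{n>=2} n(n-1) a_n x^(n-2).
Substitute into P(x) y'' + Q(x) y' + R(x) y = 0 with P(x) = 1, Q(x) = 4x, R(x) = 6, and match powers of x.
Initial conditions: a_0 = -2, a_1 = 1.
Setting the coefficient of each power of x to zero and solving order by order (substituting the coefficients already found):
  x^0: 2 a_2 + 6 a_0 = 0  ->  2 a_2 = -6 a_0 = 12  ->  a_2 = 6
  x^1: 6 a_3 + 10 a_1 = 0  ->  6 a_3 = -10 a_1 = -10  ->  a_3 = -5/3
  x^2: 12 a_4 + 14 a_2 = 0  ->  12 a_4 = -14 a_2 = -84  ->  a_4 = -7
  x^3: 20 a_5 + 18 a_3 = 0  ->  20 a_5 = -18 a_3 = 30  ->  a_5 = 3/2
Truncated series: y(x) = -2 + x + 6 x^2 - (5/3) x^3 - 7 x^4 + (3/2) x^5 + O(x^6).

a_0 = -2; a_1 = 1; a_2 = 6; a_3 = -5/3; a_4 = -7; a_5 = 3/2


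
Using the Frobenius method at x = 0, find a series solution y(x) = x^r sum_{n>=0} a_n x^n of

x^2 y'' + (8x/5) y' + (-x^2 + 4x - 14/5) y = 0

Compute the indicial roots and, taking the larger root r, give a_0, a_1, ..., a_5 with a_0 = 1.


Write in Frobenius form y'' + (p(x)/x) y' + (q(x)/x^2) y = 0:
  p(x) = 8/5,  q(x) = -x^2 + 4x - 14/5.
Indicial equation: r(r-1) + (8/5) r + (-14/5) = 0 -> roots r_1 = 7/5, r_2 = -2.
Take r = r_1 = 7/5. Let y(x) = x^r sum_{n>=0} a_n x^n with a_0 = 1.
Substitute y = x^r sum a_n x^n and match x^{r+n}. The recurrence is
  D(n) a_n + 4 a_{n-1} - 1 a_{n-2} = 0,  where D(n) = (r+n)(r+n-1) + (8/5)(r+n) + (-14/5).
  a_n = [-4 a_{n-1} + 1 a_{n-2}] / D(n).
Since the indicial polynomial factors as (r - r_1)(r - r_2), D(n) = (r_1 + n - r_1)(r_1 + n - r_2) = n(n + 17/5).
Evaluating step by step (a_0 = 1):
  n = 1: D(1) = 1(1 + 17/5) = 22/5; numerator = -4(1) = -4; a_1 = (-4)/(22/5) = -10/11
  n = 2: D(2) = 2(2 + 17/5) = 54/5; numerator = -4(-10/11) + 1(1) = 51/11; a_2 = (51/11)/(54/5) = 85/198
  n = 3: D(3) = 3(3 + 17/5) = 96/5; numerator = -4(85/198) + 1(-10/11) = -260/99; a_3 = (-260/99)/(96/5) = -325/2376
  n = 4: D(4) = 4(4 + 17/5) = 148/5; numerator = -4(-325/2376) + 1(85/198) = 290/297; a_4 = (290/297)/(148/5) = 725/21978
  n = 5: D(5) = 5(5 + 17/5) = 42; numerator = -4(725/21978) + 1(-325/2376) = -875/3256; a_5 = (-875/3256)/(42) = -125/19536

r = 7/5; a_0 = 1; a_1 = -10/11; a_2 = 85/198; a_3 = -325/2376; a_4 = 725/21978; a_5 = -125/19536


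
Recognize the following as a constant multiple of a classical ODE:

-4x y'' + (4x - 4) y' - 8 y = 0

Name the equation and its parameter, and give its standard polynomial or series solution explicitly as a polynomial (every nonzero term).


All three coefficients share the factor -4; dividing through by -4 gives  x y'' + (1 - x) y' + 2 y = 0.
This matches the Laguerre equation x y'' + (1 - x) y' + n y = 0 with n = 2; the polynomial solution is L_2(x).
With y = sum_k a_k x^k, matching x^k gives (k+1)k a_{k+1} + (k+1) a_{k+1} - k a_k + n a_k = 0, i.e. (k+1)^2 a_{k+1} = (k - n) a_k = (k - 2) a_k. The right side vanishes at k = 2, so the series terminates at degree 2.
Standard normalization L_n(0) = 1 gives a_0 = 1. Work upward with a_{k+1} = (k - 2) a_k / (k+1)^2:
  a_1 = (0 - 2)(1) / 1^2 = -2/1 = -2
  a_2 = (1 - 2)(-2) / 2^2 = 2/4 = 1/2
Hence L_2(x) = x^2/2 - 2 x + 1.

L_2(x); series = x^2/2 - 2 x + 1


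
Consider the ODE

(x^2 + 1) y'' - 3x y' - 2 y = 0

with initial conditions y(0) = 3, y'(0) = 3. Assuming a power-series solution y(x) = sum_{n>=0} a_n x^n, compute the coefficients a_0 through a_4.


Ansatz: y(x) = sum_{n>=0} a_n x^n, so y'(x) = sum_{n>=1} n a_n x^(n-1) and y''(x) = sum_{n>=2} n(n-1) a_n x^(n-2).
Substitute into P(x) y'' + Q(x) y' + R(x) y = 0 with P(x) = x^2 + 1, Q(x) = -3x, R(x) = -2, and match powers of x.
Initial conditions: a_0 = 3, a_1 = 3.
Setting the coefficient of each power of x to zero and solving order by order (substituting the coefficients already found):
  x^0: 2 a_2 - 2 a_0 = 0  ->  2 a_2 = 2 a_0 = 6  ->  a_2 = 3
  x^1: 6 a_3 - 5 a_1 = 0  ->  6 a_3 = 5 a_1 = 15  ->  a_3 = 5/2
  x^2: 12 a_4 - 6 a_2 = 0  ->  12 a_4 = 6 a_2 = 18  ->  a_4 = 3/2
Truncated series: y(x) = 3 + 3 x + 3 x^2 + (5/2) x^3 + (3/2) x^4 + O(x^5).

a_0 = 3; a_1 = 3; a_2 = 3; a_3 = 5/2; a_4 = 3/2


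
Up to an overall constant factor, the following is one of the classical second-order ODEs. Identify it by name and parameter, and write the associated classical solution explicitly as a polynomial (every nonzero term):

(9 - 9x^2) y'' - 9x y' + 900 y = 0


All three coefficients share the factor 9; dividing through by 9 gives  (1 - x^2) y'' - x y' + 100 y = 0.
This matches the Chebyshev equation (1 - x^2) y'' - x y' + n^2 y = 0 (note the -x y' term, not -2x y') with n^2 = 100, so n = 10; the polynomial solution is T_10(x).
With y = sum_k a_k x^k, matching x^k gives (k+2)(k+1) a_{k+2} = (k^2 - n^2) a_k = (k - 10)(k + 10) a_k. The right side vanishes at k = 10, so the series with the parity of 10 terminates at degree 10.
Standard normalization: leading coefficient of T_n is 2^(n-1), so a_10 = 2^9 = 512. Work downward with a_k = (k+1)(k+2) a_{k+2} / ((k - 10)(k + 10)):
  a_8 = (9)(10)(512) / ((8 - 10)(8 + 10)) = 46080/(-36) = -1280
  a_6 = (7)(8)(-1280) / ((6 - 10)(6 + 10)) = -71680/(-64) = 1120
  a_4 = (5)(6)(1120) / ((4 - 10)(4 + 10)) = 33600/(-84) = -400
  a_2 = (3)(4)(-400) / ((2 - 10)(2 + 10)) = -4800/(-96) = 50
  a_0 = (1)(2)(50) / ((0 - 10)(0 + 10)) = 100/(-100) = -1
Hence T_10(x) = 512 x^10 - 1280 x^8 + 1120 x^6 - 400 x^4 + 50 x^2 - 1.

T_10(x); series = 512 x^10 - 1280 x^8 + 1120 x^6 - 400 x^4 + 50 x^2 - 1


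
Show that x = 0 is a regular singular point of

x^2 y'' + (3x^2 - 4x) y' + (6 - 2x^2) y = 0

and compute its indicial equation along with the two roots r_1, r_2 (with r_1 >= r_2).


Divide by x^2 to reach normal form y'' + P_1(x) y' + P_2(x) y = 0 with P_1(x) = 3 - 4/x and P_2(x) = -2 + 6/x^2.
x = 0 is a singular point because the y'-coefficient 3 - 4/x has a pole at x = 0 and the y-coefficient -2 + 6/x^2 has a pole at x = 0.
It is a regular singular point because x P_1(x) = p(x) = 3x - 4 and x^2 P_2(x) = q(x) = 6 - 2x^2 are polynomials, hence analytic at x = 0.
p(0) = -4,  q(0) = 6.
Indicial equation: r(r-1) + p(0) r + q(0) = 0, i.e. r^2 + (p(0) - 1) r + q(0) = 0, i.e. r^2 - 5 r + 6 = 0.
Discriminant: (-5)^2 - 4(6) = 1, so r = (5 ± 1)/2.
Solving: r_1 = 3, r_2 = 2.

indicial: r^2 - 5 r + 6 = 0; roots r_1 = 3, r_2 = 2


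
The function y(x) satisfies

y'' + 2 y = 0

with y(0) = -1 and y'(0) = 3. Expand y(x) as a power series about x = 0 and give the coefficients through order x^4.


Ansatz: y(x) = sum_{n>=0} a_n x^n, so y'(x) = sum_{n>=1} n a_n x^(n-1) and y''(x) = sum_{n>=2} n(n-1) a_n x^(n-2).
Substitute into P(x) y'' + Q(x) y' + R(x) y = 0 with P(x) = 1, Q(x) = 0, R(x) = 2, and match powers of x.
Initial conditions: a_0 = -1, a_1 = 3.
Setting the coefficient of each power of x to zero and solving order by order (substituting the coefficients already found):
  x^0: 2 a_2 + 2 a_0 = 0  ->  2 a_2 = -2 a_0 = 2  ->  a_2 = 1
  x^1: 6 a_3 + 2 a_1 = 0  ->  6 a_3 = -2 a_1 = -6  ->  a_3 = -1
  x^2: 12 a_4 + 2 a_2 = 0  ->  12 a_4 = -2 a_2 = -2  ->  a_4 = -1/6
Truncated series: y(x) = -1 + 3 x + x^2 - x^3 - (1/6) x^4 + O(x^5).

a_0 = -1; a_1 = 3; a_2 = 1; a_3 = -1; a_4 = -1/6


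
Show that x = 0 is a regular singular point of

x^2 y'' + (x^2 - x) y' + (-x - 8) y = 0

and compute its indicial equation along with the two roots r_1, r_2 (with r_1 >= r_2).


Divide by x^2 to reach normal form y'' + P_1(x) y' + P_2(x) y = 0 with P_1(x) = 1 - 1/x and P_2(x) = -1/x - 8/x^2.
x = 0 is a singular point because the y'-coefficient 1 - 1/x has a pole at x = 0 and the y-coefficient -1/x - 8/x^2 has a pole at x = 0.
It is a regular singular point because x P_1(x) = p(x) = x - 1 and x^2 P_2(x) = q(x) = -x - 8 are polynomials, hence analytic at x = 0.
p(0) = -1,  q(0) = -8.
Indicial equation: r(r-1) + p(0) r + q(0) = 0, i.e. r^2 + (p(0) - 1) r + q(0) = 0, i.e. r^2 - 2 r - 8 = 0.
Discriminant: (-2)^2 - 4(-8) = 36, so r = (2 ± 6)/2.
Solving: r_1 = 4, r_2 = -2.

indicial: r^2 - 2 r - 8 = 0; roots r_1 = 4, r_2 = -2


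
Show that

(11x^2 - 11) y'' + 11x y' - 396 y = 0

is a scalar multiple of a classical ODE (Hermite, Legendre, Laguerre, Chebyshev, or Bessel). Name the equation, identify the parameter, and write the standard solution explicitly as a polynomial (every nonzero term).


All three coefficients share the factor -11; dividing through by -11 gives  (1 - x^2) y'' - x y' + 36 y = 0.
This matches the Chebyshev equation (1 - x^2) y'' - x y' + n^2 y = 0 (note the -x y' term, not -2x y') with n^2 = 36, so n = 6; the polynomial solution is T_6(x).
With y = sum_k a_k x^k, matching x^k gives (k+2)(k+1) a_{k+2} = (k^2 - n^2) a_k = (k - 6)(k + 6) a_k. The right side vanishes at k = 6, so the series with the parity of 6 terminates at degree 6.
Standard normalization: leading coefficient of T_n is 2^(n-1), so a_6 = 2^5 = 32. Work downward with a_k = (k+1)(k+2) a_{k+2} / ((k - 6)(k + 6)):
  a_4 = (5)(6)(32) / ((4 - 6)(4 + 6)) = 960/(-20) = -48
  a_2 = (3)(4)(-48) / ((2 - 6)(2 + 6)) = -576/(-32) = 18
  a_0 = (1)(2)(18) / ((0 - 6)(0 + 6)) = 36/(-36) = -1
Hence T_6(x) = 32 x^6 - 48 x^4 + 18 x^2 - 1.

T_6(x); series = 32 x^6 - 48 x^4 + 18 x^2 - 1


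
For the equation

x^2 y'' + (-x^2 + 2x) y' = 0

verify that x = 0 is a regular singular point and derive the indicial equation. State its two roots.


Divide by x^2 to reach normal form y'' + P_1(x) y' + P_2(x) y = 0 with P_1(x) = -1 + 2/x and P_2(x) = 0.
x = 0 is a singular point because the y'-coefficient -1 + 2/x has a pole at x = 0.
It is a regular singular point because x P_1(x) = p(x) = 2 - x and x^2 P_2(x) = q(x) = 0 are polynomials, hence analytic at x = 0.
p(0) = 2,  q(0) = 0.
Indicial equation: r(r-1) + p(0) r + q(0) = 0, i.e. r^2 + (p(0) - 1) r + q(0) = 0, i.e. r^2 + 1 r = 0.
Discriminant: (1)^2 - 4(0) = 1, so r = (-1 ± 1)/2.
Solving: r_1 = 0, r_2 = -1.

indicial: r^2 + 1 r = 0; roots r_1 = 0, r_2 = -1


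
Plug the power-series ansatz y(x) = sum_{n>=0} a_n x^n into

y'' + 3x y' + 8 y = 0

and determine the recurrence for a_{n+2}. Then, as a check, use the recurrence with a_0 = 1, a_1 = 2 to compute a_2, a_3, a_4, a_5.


Substitute y = sum_n a_n x^n.
y''(x) has coefficient (n+2)(n+1) a_{n+2} at x^n;
3 x y'(x) has coefficient 3 n a_n at x^n (shift);
8 y(x) has coefficient 8 a_n at x^n.
Matching x^n: (n+2)(n+1) a_{n+2} + (3n + 8) a_n = 0.
Thus a_{n+2} = (-3n - 8) / ((n+1)(n+2)) * a_n.

Check with a_0 = 1, a_1 = 2 (apply the recurrence for n = 0, 1, 2, 3): a_0 = 1, a_1 = 2, a_2 = -4, a_3 = -11/3, a_4 = 14/3, a_5 = 187/60.

a_(n+2) = (-3n - 8) / ((n+1)(n+2)) * a_n; check: a_0 = 1, a_1 = 2, a_2 = -4, a_3 = -11/3, a_4 = 14/3, a_5 = 187/60


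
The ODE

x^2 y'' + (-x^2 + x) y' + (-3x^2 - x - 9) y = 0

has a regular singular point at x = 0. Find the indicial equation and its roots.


Divide by x^2 to reach normal form y'' + P_1(x) y' + P_2(x) y = 0 with P_1(x) = -1 + 1/x and P_2(x) = -3 - 1/x - 9/x^2.
x = 0 is a singular point because the y'-coefficient -1 + 1/x has a pole at x = 0 and the y-coefficient -3 - 1/x - 9/x^2 has a pole at x = 0.
It is a regular singular point because x P_1(x) = p(x) = 1 - x and x^2 P_2(x) = q(x) = -3x^2 - x - 9 are polynomials, hence analytic at x = 0.
p(0) = 1,  q(0) = -9.
Indicial equation: r(r-1) + p(0) r + q(0) = 0, i.e. r^2 + (p(0) - 1) r + q(0) = 0, i.e. r^2 - 9 = 0.
Discriminant: (0)^2 - 4(-9) = 36, so r = (0 ± 6)/2.
Solving: r_1 = 3, r_2 = -3.

indicial: r^2 - 9 = 0; roots r_1 = 3, r_2 = -3


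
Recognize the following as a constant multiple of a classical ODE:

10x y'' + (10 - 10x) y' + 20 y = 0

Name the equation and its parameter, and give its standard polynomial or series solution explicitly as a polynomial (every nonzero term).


All three coefficients share the factor 10; dividing through by 10 gives  x y'' + (1 - x) y' + 2 y = 0.
This matches the Laguerre equation x y'' + (1 - x) y' + n y = 0 with n = 2; the polynomial solution is L_2(x).
With y = sum_k a_k x^k, matching x^k gives (k+1)k a_{k+1} + (k+1) a_{k+1} - k a_k + n a_k = 0, i.e. (k+1)^2 a_{k+1} = (k - n) a_k = (k - 2) a_k. The right side vanishes at k = 2, so the series terminates at degree 2.
Standard normalization L_n(0) = 1 gives a_0 = 1. Work upward with a_{k+1} = (k - 2) a_k / (k+1)^2:
  a_1 = (0 - 2)(1) / 1^2 = -2/1 = -2
  a_2 = (1 - 2)(-2) / 2^2 = 2/4 = 1/2
Hence L_2(x) = x^2/2 - 2 x + 1.

L_2(x); series = x^2/2 - 2 x + 1


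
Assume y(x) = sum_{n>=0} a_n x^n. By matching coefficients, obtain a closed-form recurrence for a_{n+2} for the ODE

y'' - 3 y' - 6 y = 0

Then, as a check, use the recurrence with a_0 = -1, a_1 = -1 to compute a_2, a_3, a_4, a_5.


Substitute y = sum_n a_n x^n.
y''(x) has coefficient (n+2)(n+1) a_{n+2} at x^n;
-3 y'(x) has coefficient -3 (n+1) a_{n+1} at x^n;
-6 y(x) has coefficient -6 a_n at x^n.
Matching x^n: (n+2)(n+1) a_{n+2} - 3 (n+1) a_{n+1} - 6 a_n = 0.
Thus a_{n+2} = [3 (n+1) a_{n+1} + 6 a_n] / ((n+1)(n+2)).

Check with a_0 = -1, a_1 = -1 (apply the recurrence for n = 0, 1, 2, 3): a_0 = -1, a_1 = -1, a_2 = -9/2, a_3 = -11/2, a_4 = -51/8, a_5 = -219/40.

a_(n+2) = [3 (n+1) a_(n+1) + 6 a_n] / ((n+1)(n+2)); check: a_0 = -1, a_1 = -1, a_2 = -9/2, a_3 = -11/2, a_4 = -51/8, a_5 = -219/40


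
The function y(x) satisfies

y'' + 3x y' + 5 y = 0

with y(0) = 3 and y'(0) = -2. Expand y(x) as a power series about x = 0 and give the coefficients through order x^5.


Ansatz: y(x) = sum_{n>=0} a_n x^n, so y'(x) = sum_{n>=1} n a_n x^(n-1) and y''(x) = sum_{n>=2} n(n-1) a_n x^(n-2).
Substitute into P(x) y'' + Q(x) y' + R(x) y = 0 with P(x) = 1, Q(x) = 3x, R(x) = 5, and match powers of x.
Initial conditions: a_0 = 3, a_1 = -2.
Setting the coefficient of each power of x to zero and solving order by order (substituting the coefficients already found):
  x^0: 2 a_2 + 5 a_0 = 0  ->  2 a_2 = -5 a_0 = -15  ->  a_2 = -15/2
  x^1: 6 a_3 + 8 a_1 = 0  ->  6 a_3 = -8 a_1 = 16  ->  a_3 = 8/3
  x^2: 12 a_4 + 11 a_2 = 0  ->  12 a_4 = -11 a_2 = 165/2  ->  a_4 = 55/8
  x^3: 20 a_5 + 14 a_3 = 0  ->  20 a_5 = -14 a_3 = -112/3  ->  a_5 = -28/15
Truncated series: y(x) = 3 - 2 x - (15/2) x^2 + (8/3) x^3 + (55/8) x^4 - (28/15) x^5 + O(x^6).

a_0 = 3; a_1 = -2; a_2 = -15/2; a_3 = 8/3; a_4 = 55/8; a_5 = -28/15


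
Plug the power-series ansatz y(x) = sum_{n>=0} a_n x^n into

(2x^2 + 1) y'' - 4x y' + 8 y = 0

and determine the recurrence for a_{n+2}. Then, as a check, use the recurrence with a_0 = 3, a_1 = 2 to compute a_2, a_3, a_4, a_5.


Substitute y = sum_n a_n x^n.
(1 + 2 x^2) y'' contributes (n+2)(n+1) a_{n+2} + 2 n(n-1) a_n at x^n.
-4 x y'(x) contributes -4 n a_n at x^n.
8 y(x) contributes 8 a_n at x^n.
Matching x^n: (n+2)(n+1) a_{n+2} + (2 n(n-1) - 4 n + 8) a_n = 0.
Thus a_{n+2} = (-2 n(n-1) + 4 n - 8) / ((n+1)(n+2)) * a_n.

Check with a_0 = 3, a_1 = 2 (apply the recurrence for n = 0, 1, 2, 3): a_0 = 3, a_1 = 2, a_2 = -12, a_3 = -4/3, a_4 = 4, a_5 = 8/15.

a_(n+2) = (-2 n(n-1) + 4 n - 8) / ((n+1)(n+2)) * a_n; check: a_0 = 3, a_1 = 2, a_2 = -12, a_3 = -4/3, a_4 = 4, a_5 = 8/15


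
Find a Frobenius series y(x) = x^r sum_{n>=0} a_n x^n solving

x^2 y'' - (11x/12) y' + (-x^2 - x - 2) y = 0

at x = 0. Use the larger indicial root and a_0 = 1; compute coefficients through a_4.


Write in Frobenius form y'' + (p(x)/x) y' + (q(x)/x^2) y = 0:
  p(x) = -11/12,  q(x) = -x^2 - x - 2.
Indicial equation: r(r-1) + (-11/12) r + (-2) = 0 -> roots r_1 = 8/3, r_2 = -3/4.
Take r = r_1 = 8/3. Let y(x) = x^r sum_{n>=0} a_n x^n with a_0 = 1.
Substitute y = x^r sum a_n x^n and match x^{r+n}. The recurrence is
  D(n) a_n - 1 a_{n-1} - 1 a_{n-2} = 0,  where D(n) = (r+n)(r+n-1) + (-11/12)(r+n) + (-2).
  a_n = [1 a_{n-1} + 1 a_{n-2}] / D(n).
Since the indicial polynomial factors as (r - r_1)(r - r_2), D(n) = (r_1 + n - r_1)(r_1 + n - r_2) = n(n + 41/12).
Evaluating step by step (a_0 = 1):
  n = 1: D(1) = 1(1 + 41/12) = 53/12; numerator = 1(1) = 1; a_1 = (1)/(53/12) = 12/53
  n = 2: D(2) = 2(2 + 41/12) = 65/6; numerator = 1(12/53) + 1(1) = 65/53; a_2 = (65/53)/(65/6) = 6/53
  n = 3: D(3) = 3(3 + 41/12) = 77/4; numerator = 1(6/53) + 1(12/53) = 18/53; a_3 = (18/53)/(77/4) = 72/4081
  n = 4: D(4) = 4(4 + 41/12) = 89/3; numerator = 1(72/4081) + 1(6/53) = 534/4081; a_4 = (534/4081)/(89/3) = 18/4081

r = 8/3; a_0 = 1; a_1 = 12/53; a_2 = 6/53; a_3 = 72/4081; a_4 = 18/4081


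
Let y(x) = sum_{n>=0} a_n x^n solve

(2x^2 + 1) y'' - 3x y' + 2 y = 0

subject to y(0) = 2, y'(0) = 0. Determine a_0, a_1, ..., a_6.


Ansatz: y(x) = sum_{n>=0} a_n x^n, so y'(x) = sum_{n>=1} n a_n x^(n-1) and y''(x) = sum_{n>=2} n(n-1) a_n x^(n-2).
Substitute into P(x) y'' + Q(x) y' + R(x) y = 0 with P(x) = 2x^2 + 1, Q(x) = -3x, R(x) = 2, and match powers of x.
Initial conditions: a_0 = 2, a_1 = 0.
Setting the coefficient of each power of x to zero and solving order by order (substituting the coefficients already found):
  x^0: 2 a_2 + 2 a_0 = 0  ->  2 a_2 = -2 a_0 = -4  ->  a_2 = -2
  x^1: 6 a_3 - a_1 = 0  ->  6 a_3 = a_1 = 0  ->  a_3 = 0
  x^2: 12 a_4 = 0  ->  a_4 = 0
  x^3: 20 a_5 + 5 a_3 = 0  ->  20 a_5 = -5 a_3 = 0  ->  a_5 = 0
  x^4: 30 a_6 + 14 a_4 = 0  ->  30 a_6 = -14 a_4 = 0  ->  a_6 = 0
Truncated series: y(x) = 2 - 2 x^2 + O(x^7).

a_0 = 2; a_1 = 0; a_2 = -2; a_3 = 0; a_4 = 0; a_5 = 0; a_6 = 0


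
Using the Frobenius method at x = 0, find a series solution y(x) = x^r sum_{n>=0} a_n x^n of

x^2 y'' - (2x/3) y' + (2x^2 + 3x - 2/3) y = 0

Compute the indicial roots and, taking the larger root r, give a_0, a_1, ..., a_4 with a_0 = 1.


Write in Frobenius form y'' + (p(x)/x) y' + (q(x)/x^2) y = 0:
  p(x) = -2/3,  q(x) = 2x^2 + 3x - 2/3.
Indicial equation: r(r-1) + (-2/3) r + (-2/3) = 0 -> roots r_1 = 2, r_2 = -1/3.
Take r = r_1 = 2. Let y(x) = x^r sum_{n>=0} a_n x^n with a_0 = 1.
Substitute y = x^r sum a_n x^n and match x^{r+n}. The recurrence is
  D(n) a_n + 3 a_{n-1} + 2 a_{n-2} = 0,  where D(n) = (r+n)(r+n-1) + (-2/3)(r+n) + (-2/3).
  a_n = [-3 a_{n-1} - 2 a_{n-2}] / D(n).
Since the indicial polynomial factors as (r - r_1)(r - r_2), D(n) = (r_1 + n - r_1)(r_1 + n - r_2) = n(n + 7/3).
Evaluating step by step (a_0 = 1):
  n = 1: D(1) = 1(1 + 7/3) = 10/3; numerator = -3(1) = -3; a_1 = (-3)/(10/3) = -9/10
  n = 2: D(2) = 2(2 + 7/3) = 26/3; numerator = -3(-9/10) - 2(1) = 7/10; a_2 = (7/10)/(26/3) = 21/260
  n = 3: D(3) = 3(3 + 7/3) = 16; numerator = -3(21/260) - 2(-9/10) = 81/52; a_3 = (81/52)/(16) = 81/832
  n = 4: D(4) = 4(4 + 7/3) = 76/3; numerator = -3(81/832) - 2(21/260) = -1887/4160; a_4 = (-1887/4160)/(76/3) = -5661/316160

r = 2; a_0 = 1; a_1 = -9/10; a_2 = 21/260; a_3 = 81/832; a_4 = -5661/316160


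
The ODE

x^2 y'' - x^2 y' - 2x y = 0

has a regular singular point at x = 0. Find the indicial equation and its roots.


Divide by x^2 to reach normal form y'' + P_1(x) y' + P_2(x) y = 0 with P_1(x) = -1 and P_2(x) = -2/x.
x = 0 is a singular point because the y-coefficient -2/x has a pole at x = 0.
It is a regular singular point because x P_1(x) = p(x) = -x and x^2 P_2(x) = q(x) = -2x are polynomials, hence analytic at x = 0.
p(0) = 0,  q(0) = 0.
Indicial equation: r(r-1) + p(0) r + q(0) = 0, i.e. r^2 + (p(0) - 1) r + q(0) = 0, i.e. r^2 - 1 r = 0.
Discriminant: (-1)^2 - 4(0) = 1, so r = (1 ± 1)/2.
Solving: r_1 = 1, r_2 = 0.

indicial: r^2 - 1 r = 0; roots r_1 = 1, r_2 = 0


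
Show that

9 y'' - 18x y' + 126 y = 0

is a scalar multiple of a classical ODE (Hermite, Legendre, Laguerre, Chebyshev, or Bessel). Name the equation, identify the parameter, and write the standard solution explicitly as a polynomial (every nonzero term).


All three coefficients share the factor 9; dividing through by 9 gives  y'' - 2x y' + 14 y = 0.
This matches the Hermite equation y'' - 2x y' + 2n y = 0 with 2n = 14, so n = 7; the polynomial solution is H_7(x).
With y = sum_k a_k x^k, matching x^k gives (k+2)(k+1) a_{k+2} = 2(k - n) a_k = 2(k - 7) a_k. The right side vanishes at k = 7, so the series with the parity of 7 terminates at degree 7.
Standard normalization: leading coefficient of H_n is 2^n, so a_7 = 2^7 = 128. Work downward with a_k = (k+1)(k+2) a_{k+2} / (2(k - n)):
  a_5 = (6)(7)(128) / (2(5 - 7)) = 5376/(-4) = -1344
  a_3 = (4)(5)(-1344) / (2(3 - 7)) = -26880/(-8) = 3360
  a_1 = (2)(3)(3360) / (2(1 - 7)) = 20160/(-12) = -1680
Hence H_7(x) = 128 x^7 - 1344 x^5 + 3360 x^3 - 1680 x.

H_7(x); series = 128 x^7 - 1344 x^5 + 3360 x^3 - 1680 x


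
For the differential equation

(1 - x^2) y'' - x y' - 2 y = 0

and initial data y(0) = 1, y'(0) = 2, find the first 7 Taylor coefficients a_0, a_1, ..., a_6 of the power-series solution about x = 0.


Ansatz: y(x) = sum_{n>=0} a_n x^n, so y'(x) = sum_{n>=1} n a_n x^(n-1) and y''(x) = sum_{n>=2} n(n-1) a_n x^(n-2).
Substitute into P(x) y'' + Q(x) y' + R(x) y = 0 with P(x) = 1 - x^2, Q(x) = -x, R(x) = -2, and match powers of x.
Initial conditions: a_0 = 1, a_1 = 2.
Setting the coefficient of each power of x to zero and solving order by order (substituting the coefficients already found):
  x^0: 2 a_2 - 2 a_0 = 0  ->  2 a_2 = 2 a_0 = 2  ->  a_2 = 1
  x^1: 6 a_3 - 3 a_1 = 0  ->  6 a_3 = 3 a_1 = 6  ->  a_3 = 1
  x^2: 12 a_4 - 6 a_2 = 0  ->  12 a_4 = 6 a_2 = 6  ->  a_4 = 1/2
  x^3: 20 a_5 - 11 a_3 = 0  ->  20 a_5 = 11 a_3 = 11  ->  a_5 = 11/20
  x^4: 30 a_6 - 18 a_4 = 0  ->  30 a_6 = 18 a_4 = 9  ->  a_6 = 3/10
Truncated series: y(x) = 1 + 2 x + x^2 + x^3 + (1/2) x^4 + (11/20) x^5 + (3/10) x^6 + O(x^7).

a_0 = 1; a_1 = 2; a_2 = 1; a_3 = 1; a_4 = 1/2; a_5 = 11/20; a_6 = 3/10


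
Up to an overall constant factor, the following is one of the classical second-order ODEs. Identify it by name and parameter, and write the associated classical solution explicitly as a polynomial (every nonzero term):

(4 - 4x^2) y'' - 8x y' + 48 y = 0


All three coefficients share the factor 4; dividing through by 4 gives  (1 - x^2) y'' - 2x y' + 12 y = 0.
This matches the Legendre equation (1 - x^2) y'' - 2x y' + n(n+1) y = 0 (note the -2x y' term) with n(n+1) = 12, so n = 3; the polynomial solution is P_3(x).
With y = sum_k a_k x^k, matching x^k gives (k+2)(k+1) a_{k+2} = [k(k+1) - n(n+1)] a_k = (k - 3)(k + 4) a_k. The right side vanishes at k = 3, so the series with the parity of 3 terminates at degree 3.
Standard normalization (P_n(1) = 1): leading coefficient (2n)!/(2^n (n!)^2) = 720/(8*36) = 5/2, so a_3 = 5/2. Work downward with a_k = (k+1)(k+2) a_{k+2} / ((k - 3)(k + 4)):
  a_1 = (2)(3)(5/2) / ((1 - 3)(1 + 4)) = 15/(-10) = -3/2
Hence P_3(x) = 5 x^3/2 - 3 x/2.

P_3(x); series = 5 x^3/2 - 3 x/2


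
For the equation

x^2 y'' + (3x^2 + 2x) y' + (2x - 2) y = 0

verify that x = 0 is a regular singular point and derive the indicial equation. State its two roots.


Divide by x^2 to reach normal form y'' + P_1(x) y' + P_2(x) y = 0 with P_1(x) = 3 + 2/x and P_2(x) = 2/x - 2/x^2.
x = 0 is a singular point because the y'-coefficient 3 + 2/x has a pole at x = 0 and the y-coefficient 2/x - 2/x^2 has a pole at x = 0.
It is a regular singular point because x P_1(x) = p(x) = 3x + 2 and x^2 P_2(x) = q(x) = 2x - 2 are polynomials, hence analytic at x = 0.
p(0) = 2,  q(0) = -2.
Indicial equation: r(r-1) + p(0) r + q(0) = 0, i.e. r^2 + (p(0) - 1) r + q(0) = 0, i.e. r^2 + 1 r - 2 = 0.
Discriminant: (1)^2 - 4(-2) = 9, so r = (-1 ± 3)/2.
Solving: r_1 = 1, r_2 = -2.

indicial: r^2 + 1 r - 2 = 0; roots r_1 = 1, r_2 = -2


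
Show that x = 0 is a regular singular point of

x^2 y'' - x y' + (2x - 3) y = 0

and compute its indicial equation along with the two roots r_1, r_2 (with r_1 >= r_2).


Divide by x^2 to reach normal form y'' + P_1(x) y' + P_2(x) y = 0 with P_1(x) = -1/x and P_2(x) = 2/x - 3/x^2.
x = 0 is a singular point because the y'-coefficient -1/x has a pole at x = 0 and the y-coefficient 2/x - 3/x^2 has a pole at x = 0.
It is a regular singular point because x P_1(x) = p(x) = -1 and x^2 P_2(x) = q(x) = 2x - 3 are polynomials, hence analytic at x = 0.
p(0) = -1,  q(0) = -3.
Indicial equation: r(r-1) + p(0) r + q(0) = 0, i.e. r^2 + (p(0) - 1) r + q(0) = 0, i.e. r^2 - 2 r - 3 = 0.
Discriminant: (-2)^2 - 4(-3) = 16, so r = (2 ± 4)/2.
Solving: r_1 = 3, r_2 = -1.

indicial: r^2 - 2 r - 3 = 0; roots r_1 = 3, r_2 = -1


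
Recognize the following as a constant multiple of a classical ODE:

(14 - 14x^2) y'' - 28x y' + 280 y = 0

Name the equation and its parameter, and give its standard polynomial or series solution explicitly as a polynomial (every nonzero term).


All three coefficients share the factor 14; dividing through by 14 gives  (1 - x^2) y'' - 2x y' + 20 y = 0.
This matches the Legendre equation (1 - x^2) y'' - 2x y' + n(n+1) y = 0 (note the -2x y' term) with n(n+1) = 20, so n = 4; the polynomial solution is P_4(x).
With y = sum_k a_k x^k, matching x^k gives (k+2)(k+1) a_{k+2} = [k(k+1) - n(n+1)] a_k = (k - 4)(k + 5) a_k. The right side vanishes at k = 4, so the series with the parity of 4 terminates at degree 4.
Standard normalization (P_n(1) = 1): leading coefficient (2n)!/(2^n (n!)^2) = 40320/(16*576) = 35/8, so a_4 = 35/8. Work downward with a_k = (k+1)(k+2) a_{k+2} / ((k - 4)(k + 5)):
  a_2 = (3)(4)(35/8) / ((2 - 4)(2 + 5)) = (105/2)/(-14) = -15/4
  a_0 = (1)(2)(-15/4) / ((0 - 4)(0 + 5)) = (-15/2)/(-20) = 3/8
Hence P_4(x) = 35 x^4/8 - 15 x^2/4 + 3/8.

P_4(x); series = 35 x^4/8 - 15 x^2/4 + 3/8


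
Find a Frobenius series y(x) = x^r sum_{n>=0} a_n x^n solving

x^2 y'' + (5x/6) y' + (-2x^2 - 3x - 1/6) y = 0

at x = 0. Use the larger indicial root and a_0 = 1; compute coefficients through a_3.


Write in Frobenius form y'' + (p(x)/x) y' + (q(x)/x^2) y = 0:
  p(x) = 5/6,  q(x) = -2x^2 - 3x - 1/6.
Indicial equation: r(r-1) + (5/6) r + (-1/6) = 0 -> roots r_1 = 1/2, r_2 = -1/3.
Take r = r_1 = 1/2. Let y(x) = x^r sum_{n>=0} a_n x^n with a_0 = 1.
Substitute y = x^r sum a_n x^n and match x^{r+n}. The recurrence is
  D(n) a_n - 3 a_{n-1} - 2 a_{n-2} = 0,  where D(n) = (r+n)(r+n-1) + (5/6)(r+n) + (-1/6).
  a_n = [3 a_{n-1} + 2 a_{n-2}] / D(n).
Since the indicial polynomial factors as (r - r_1)(r - r_2), D(n) = (r_1 + n - r_1)(r_1 + n - r_2) = n(n + 5/6).
Evaluating step by step (a_0 = 1):
  n = 1: D(1) = 1(1 + 5/6) = 11/6; numerator = 3(1) = 3; a_1 = (3)/(11/6) = 18/11
  n = 2: D(2) = 2(2 + 5/6) = 17/3; numerator = 3(18/11) + 2(1) = 76/11; a_2 = (76/11)/(17/3) = 228/187
  n = 3: D(3) = 3(3 + 5/6) = 23/2; numerator = 3(228/187) + 2(18/11) = 1296/187; a_3 = (1296/187)/(23/2) = 2592/4301

r = 1/2; a_0 = 1; a_1 = 18/11; a_2 = 228/187; a_3 = 2592/4301


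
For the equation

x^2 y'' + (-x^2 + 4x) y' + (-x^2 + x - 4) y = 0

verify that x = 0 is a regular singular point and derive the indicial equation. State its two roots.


Divide by x^2 to reach normal form y'' + P_1(x) y' + P_2(x) y = 0 with P_1(x) = -1 + 4/x and P_2(x) = -1 + 1/x - 4/x^2.
x = 0 is a singular point because the y'-coefficient -1 + 4/x has a pole at x = 0 and the y-coefficient -1 + 1/x - 4/x^2 has a pole at x = 0.
It is a regular singular point because x P_1(x) = p(x) = 4 - x and x^2 P_2(x) = q(x) = -x^2 + x - 4 are polynomials, hence analytic at x = 0.
p(0) = 4,  q(0) = -4.
Indicial equation: r(r-1) + p(0) r + q(0) = 0, i.e. r^2 + (p(0) - 1) r + q(0) = 0, i.e. r^2 + 3 r - 4 = 0.
Discriminant: (3)^2 - 4(-4) = 25, so r = (-3 ± 5)/2.
Solving: r_1 = 1, r_2 = -4.

indicial: r^2 + 3 r - 4 = 0; roots r_1 = 1, r_2 = -4


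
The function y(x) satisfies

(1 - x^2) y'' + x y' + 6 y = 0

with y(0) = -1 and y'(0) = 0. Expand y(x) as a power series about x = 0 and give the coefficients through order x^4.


Ansatz: y(x) = sum_{n>=0} a_n x^n, so y'(x) = sum_{n>=1} n a_n x^(n-1) and y''(x) = sum_{n>=2} n(n-1) a_n x^(n-2).
Substitute into P(x) y'' + Q(x) y' + R(x) y = 0 with P(x) = 1 - x^2, Q(x) = x, R(x) = 6, and match powers of x.
Initial conditions: a_0 = -1, a_1 = 0.
Setting the coefficient of each power of x to zero and solving order by order (substituting the coefficients already found):
  x^0: 2 a_2 + 6 a_0 = 0  ->  2 a_2 = -6 a_0 = 6  ->  a_2 = 3
  x^1: 6 a_3 + 7 a_1 = 0  ->  6 a_3 = -7 a_1 = 0  ->  a_3 = 0
  x^2: 12 a_4 + 6 a_2 = 0  ->  12 a_4 = -6 a_2 = -18  ->  a_4 = -3/2
Truncated series: y(x) = -1 + 3 x^2 - (3/2) x^4 + O(x^5).

a_0 = -1; a_1 = 0; a_2 = 3; a_3 = 0; a_4 = -3/2


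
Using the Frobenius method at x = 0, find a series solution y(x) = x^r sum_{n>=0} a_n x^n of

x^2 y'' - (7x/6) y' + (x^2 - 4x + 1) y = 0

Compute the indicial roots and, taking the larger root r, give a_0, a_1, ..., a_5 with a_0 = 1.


Write in Frobenius form y'' + (p(x)/x) y' + (q(x)/x^2) y = 0:
  p(x) = -7/6,  q(x) = x^2 - 4x + 1.
Indicial equation: r(r-1) + (-7/6) r + (1) = 0 -> roots r_1 = 3/2, r_2 = 2/3.
Take r = r_1 = 3/2. Let y(x) = x^r sum_{n>=0} a_n x^n with a_0 = 1.
Substitute y = x^r sum a_n x^n and match x^{r+n}. The recurrence is
  D(n) a_n - 4 a_{n-1} + 1 a_{n-2} = 0,  where D(n) = (r+n)(r+n-1) + (-7/6)(r+n) + (1).
  a_n = [4 a_{n-1} - 1 a_{n-2}] / D(n).
Since the indicial polynomial factors as (r - r_1)(r - r_2), D(n) = (r_1 + n - r_1)(r_1 + n - r_2) = n(n + 5/6).
Evaluating step by step (a_0 = 1):
  n = 1: D(1) = 1(1 + 5/6) = 11/6; numerator = 4(1) = 4; a_1 = (4)/(11/6) = 24/11
  n = 2: D(2) = 2(2 + 5/6) = 17/3; numerator = 4(24/11) - 1(1) = 85/11; a_2 = (85/11)/(17/3) = 15/11
  n = 3: D(3) = 3(3 + 5/6) = 23/2; numerator = 4(15/11) - 1(24/11) = 36/11; a_3 = (36/11)/(23/2) = 72/253
  n = 4: D(4) = 4(4 + 5/6) = 58/3; numerator = 4(72/253) - 1(15/11) = -57/253; a_4 = (-57/253)/(58/3) = -171/14674
  n = 5: D(5) = 5(5 + 5/6) = 175/6; numerator = 4(-171/14674) - 1(72/253) = -2430/7337; a_5 = (-2430/7337)/(175/6) = -2916/256795

r = 3/2; a_0 = 1; a_1 = 24/11; a_2 = 15/11; a_3 = 72/253; a_4 = -171/14674; a_5 = -2916/256795


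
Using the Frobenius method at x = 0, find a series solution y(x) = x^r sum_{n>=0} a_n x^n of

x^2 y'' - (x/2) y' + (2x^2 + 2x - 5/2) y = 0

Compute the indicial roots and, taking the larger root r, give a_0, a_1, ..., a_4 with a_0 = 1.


Write in Frobenius form y'' + (p(x)/x) y' + (q(x)/x^2) y = 0:
  p(x) = -1/2,  q(x) = 2x^2 + 2x - 5/2.
Indicial equation: r(r-1) + (-1/2) r + (-5/2) = 0 -> roots r_1 = 5/2, r_2 = -1.
Take r = r_1 = 5/2. Let y(x) = x^r sum_{n>=0} a_n x^n with a_0 = 1.
Substitute y = x^r sum a_n x^n and match x^{r+n}. The recurrence is
  D(n) a_n + 2 a_{n-1} + 2 a_{n-2} = 0,  where D(n) = (r+n)(r+n-1) + (-1/2)(r+n) + (-5/2).
  a_n = [-2 a_{n-1} - 2 a_{n-2}] / D(n).
Since the indicial polynomial factors as (r - r_1)(r - r_2), D(n) = (r_1 + n - r_1)(r_1 + n - r_2) = n(n + 7/2).
Evaluating step by step (a_0 = 1):
  n = 1: D(1) = 1(1 + 7/2) = 9/2; numerator = -2(1) = -2; a_1 = (-2)/(9/2) = -4/9
  n = 2: D(2) = 2(2 + 7/2) = 11; numerator = -2(-4/9) - 2(1) = -10/9; a_2 = (-10/9)/(11) = -10/99
  n = 3: D(3) = 3(3 + 7/2) = 39/2; numerator = -2(-10/99) - 2(-4/9) = 12/11; a_3 = (12/11)/(39/2) = 8/143
  n = 4: D(4) = 4(4 + 7/2) = 30; numerator = -2(8/143) - 2(-10/99) = 116/1287; a_4 = (116/1287)/(30) = 58/19305

r = 5/2; a_0 = 1; a_1 = -4/9; a_2 = -10/99; a_3 = 8/143; a_4 = 58/19305


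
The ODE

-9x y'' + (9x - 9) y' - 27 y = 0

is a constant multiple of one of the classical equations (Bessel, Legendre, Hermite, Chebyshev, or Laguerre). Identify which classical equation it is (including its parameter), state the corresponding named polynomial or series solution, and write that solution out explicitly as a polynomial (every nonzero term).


All three coefficients share the factor -9; dividing through by -9 gives  x y'' + (1 - x) y' + 3 y = 0.
This matches the Laguerre equation x y'' + (1 - x) y' + n y = 0 with n = 3; the polynomial solution is L_3(x).
With y = sum_k a_k x^k, matching x^k gives (k+1)k a_{k+1} + (k+1) a_{k+1} - k a_k + n a_k = 0, i.e. (k+1)^2 a_{k+1} = (k - n) a_k = (k - 3) a_k. The right side vanishes at k = 3, so the series terminates at degree 3.
Standard normalization L_n(0) = 1 gives a_0 = 1. Work upward with a_{k+1} = (k - 3) a_k / (k+1)^2:
  a_1 = (0 - 3)(1) / 1^2 = -3/1 = -3
  a_2 = (1 - 3)(-3) / 2^2 = 6/4 = 3/2
  a_3 = (2 - 3)(3/2) / 3^2 = (-3/2)/9 = -1/6
Hence L_3(x) = -x^3/6 + 3 x^2/2 - 3 x + 1.

L_3(x); series = -x^3/6 + 3 x^2/2 - 3 x + 1


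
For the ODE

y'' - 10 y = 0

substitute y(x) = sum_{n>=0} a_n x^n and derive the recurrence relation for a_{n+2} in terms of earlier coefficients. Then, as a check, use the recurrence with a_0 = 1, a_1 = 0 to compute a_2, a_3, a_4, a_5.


Substitute y = sum_n a_n x^n into y'' + (const) y = 0.
y''(x) = sum_{n>=0} (n+2)(n+1) a_{n+2} x^n.
The ODE becomes sum_n [(n+2)(n+1) a_{n+2} - 10 a_n] x^n = 0.
Setting each coefficient to zero gives the recurrence:
  (n+2)(n+1) a_{n+2} - 10 a_n = 0,
  a_{n+2} = 10 / ((n+1)(n+2)) a_n.

Check with a_0 = 1, a_1 = 0 (apply the recurrence for n = 0, 1, 2, 3): a_0 = 1, a_1 = 0, a_2 = 5, a_3 = 0, a_4 = 25/6, a_5 = 0.

a_{n+2} = 10/((n+1)(n+2)) * a_n; check: a_0 = 1, a_1 = 0, a_2 = 5, a_3 = 0, a_4 = 25/6, a_5 = 0


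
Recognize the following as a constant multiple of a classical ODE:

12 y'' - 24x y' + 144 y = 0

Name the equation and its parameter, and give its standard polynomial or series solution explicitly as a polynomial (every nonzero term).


All three coefficients share the factor 12; dividing through by 12 gives  y'' - 2x y' + 12 y = 0.
This matches the Hermite equation y'' - 2x y' + 2n y = 0 with 2n = 12, so n = 6; the polynomial solution is H_6(x).
With y = sum_k a_k x^k, matching x^k gives (k+2)(k+1) a_{k+2} = 2(k - n) a_k = 2(k - 6) a_k. The right side vanishes at k = 6, so the series with the parity of 6 terminates at degree 6.
Standard normalization: leading coefficient of H_n is 2^n, so a_6 = 2^6 = 64. Work downward with a_k = (k+1)(k+2) a_{k+2} / (2(k - n)):
  a_4 = (5)(6)(64) / (2(4 - 6)) = 1920/(-4) = -480
  a_2 = (3)(4)(-480) / (2(2 - 6)) = -5760/(-8) = 720
  a_0 = (1)(2)(720) / (2(0 - 6)) = 1440/(-12) = -120
Hence H_6(x) = 64 x^6 - 480 x^4 + 720 x^2 - 120.

H_6(x); series = 64 x^6 - 480 x^4 + 720 x^2 - 120


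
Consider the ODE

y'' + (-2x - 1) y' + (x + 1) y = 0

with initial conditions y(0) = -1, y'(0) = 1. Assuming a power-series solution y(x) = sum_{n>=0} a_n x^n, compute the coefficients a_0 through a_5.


Ansatz: y(x) = sum_{n>=0} a_n x^n, so y'(x) = sum_{n>=1} n a_n x^(n-1) and y''(x) = sum_{n>=2} n(n-1) a_n x^(n-2).
Substitute into P(x) y'' + Q(x) y' + R(x) y = 0 with P(x) = 1, Q(x) = -2x - 1, R(x) = x + 1, and match powers of x.
Initial conditions: a_0 = -1, a_1 = 1.
Setting the coefficient of each power of x to zero and solving order by order (substituting the coefficients already found):
  x^0: 2 a_2 - a_1 + a_0 = 0  ->  2 a_2 = a_1 - a_0 = 2  ->  a_2 = 1
  x^1: 6 a_3 - 2 a_2 - a_1 + a_0 = 0  ->  6 a_3 = 2 a_2 + a_1 - a_0 = 4  ->  a_3 = 2/3
  x^2: 12 a_4 - 3 a_3 - 3 a_2 + a_1 = 0  ->  12 a_4 = 3 a_3 + 3 a_2 - a_1 = 4  ->  a_4 = 1/3
  x^3: 20 a_5 - 4 a_4 - 5 a_3 + a_2 = 0  ->  20 a_5 = 4 a_4 + 5 a_3 - a_2 = 11/3  ->  a_5 = 11/60
Truncated series: y(x) = -1 + x + x^2 + (2/3) x^3 + (1/3) x^4 + (11/60) x^5 + O(x^6).

a_0 = -1; a_1 = 1; a_2 = 1; a_3 = 2/3; a_4 = 1/3; a_5 = 11/60


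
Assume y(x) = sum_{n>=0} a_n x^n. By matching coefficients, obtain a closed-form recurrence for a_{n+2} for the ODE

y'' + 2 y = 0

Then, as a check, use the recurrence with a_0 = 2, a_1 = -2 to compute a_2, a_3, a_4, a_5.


Substitute y = sum_n a_n x^n into y'' + (const) y = 0.
y''(x) = sum_{n>=0} (n+2)(n+1) a_{n+2} x^n.
The ODE becomes sum_n [(n+2)(n+1) a_{n+2} + 2 a_n] x^n = 0.
Setting each coefficient to zero gives the recurrence:
  (n+2)(n+1) a_{n+2} + 2 a_n = 0,
  a_{n+2} = -2 / ((n+1)(n+2)) a_n.

Check with a_0 = 2, a_1 = -2 (apply the recurrence for n = 0, 1, 2, 3): a_0 = 2, a_1 = -2, a_2 = -2, a_3 = 2/3, a_4 = 1/3, a_5 = -1/15.

a_{n+2} = -2/((n+1)(n+2)) * a_n; check: a_0 = 2, a_1 = -2, a_2 = -2, a_3 = 2/3, a_4 = 1/3, a_5 = -1/15


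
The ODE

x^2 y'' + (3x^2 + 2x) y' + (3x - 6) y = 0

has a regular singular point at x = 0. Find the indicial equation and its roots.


Divide by x^2 to reach normal form y'' + P_1(x) y' + P_2(x) y = 0 with P_1(x) = 3 + 2/x and P_2(x) = 3/x - 6/x^2.
x = 0 is a singular point because the y'-coefficient 3 + 2/x has a pole at x = 0 and the y-coefficient 3/x - 6/x^2 has a pole at x = 0.
It is a regular singular point because x P_1(x) = p(x) = 3x + 2 and x^2 P_2(x) = q(x) = 3x - 6 are polynomials, hence analytic at x = 0.
p(0) = 2,  q(0) = -6.
Indicial equation: r(r-1) + p(0) r + q(0) = 0, i.e. r^2 + (p(0) - 1) r + q(0) = 0, i.e. r^2 + 1 r - 6 = 0.
Discriminant: (1)^2 - 4(-6) = 25, so r = (-1 ± 5)/2.
Solving: r_1 = 2, r_2 = -3.

indicial: r^2 + 1 r - 6 = 0; roots r_1 = 2, r_2 = -3


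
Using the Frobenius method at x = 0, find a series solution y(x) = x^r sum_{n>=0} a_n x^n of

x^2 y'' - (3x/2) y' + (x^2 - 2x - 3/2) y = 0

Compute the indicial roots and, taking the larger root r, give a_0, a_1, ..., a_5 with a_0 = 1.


Write in Frobenius form y'' + (p(x)/x) y' + (q(x)/x^2) y = 0:
  p(x) = -3/2,  q(x) = x^2 - 2x - 3/2.
Indicial equation: r(r-1) + (-3/2) r + (-3/2) = 0 -> roots r_1 = 3, r_2 = -1/2.
Take r = r_1 = 3. Let y(x) = x^r sum_{n>=0} a_n x^n with a_0 = 1.
Substitute y = x^r sum a_n x^n and match x^{r+n}. The recurrence is
  D(n) a_n - 2 a_{n-1} + 1 a_{n-2} = 0,  where D(n) = (r+n)(r+n-1) + (-3/2)(r+n) + (-3/2).
  a_n = [2 a_{n-1} - 1 a_{n-2}] / D(n).
Since the indicial polynomial factors as (r - r_1)(r - r_2), D(n) = (r_1 + n - r_1)(r_1 + n - r_2) = n(n + 7/2).
Evaluating step by step (a_0 = 1):
  n = 1: D(1) = 1(1 + 7/2) = 9/2; numerator = 2(1) = 2; a_1 = (2)/(9/2) = 4/9
  n = 2: D(2) = 2(2 + 7/2) = 11; numerator = 2(4/9) - 1(1) = -1/9; a_2 = (-1/9)/(11) = -1/99
  n = 3: D(3) = 3(3 + 7/2) = 39/2; numerator = 2(-1/99) - 1(4/9) = -46/99; a_3 = (-46/99)/(39/2) = -92/3861
  n = 4: D(4) = 4(4 + 7/2) = 30; numerator = 2(-92/3861) - 1(-1/99) = -145/3861; a_4 = (-145/3861)/(30) = -29/23166
  n = 5: D(5) = 5(5 + 7/2) = 85/2; numerator = 2(-29/23166) - 1(-92/3861) = 19/891; a_5 = (19/891)/(85/2) = 38/75735

r = 3; a_0 = 1; a_1 = 4/9; a_2 = -1/99; a_3 = -92/3861; a_4 = -29/23166; a_5 = 38/75735
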